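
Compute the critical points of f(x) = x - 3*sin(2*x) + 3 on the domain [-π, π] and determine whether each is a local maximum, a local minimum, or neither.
f'(x) = 1 - 6*cos(2*x)

Solve f'(x) = 0 on [-π, π]:
  f'(x) = 0 ⇔ cos(2*x) = 1/6, i.e. 2*x = ±arccos(1/6) + 2nπ; keep the solutions lying in [-π, π].
  ⇒ x = -pi + acos(1/6)/2 ≈ -2.4399, -acos(1/6)/2 ≈ -0.7017, acos(1/6)/2 ≈ 0.7017, pi - acos(1/6)/2 ≈ 2.4399

f''(x) = 12*sin(2*x)
Second-derivative test at each critical point:
  f''(-2.4399) = 11.8322 > 0 → local minimum
  f''(-0.7017) = -11.8322 < 0 → local maximum
  f''(0.7017) = 11.8322 > 0 → local minimum
  f''(2.4399) = -11.8322 < 0 → local maximum

Critical points: x = -pi + acos(1/6)/2 ≈ -2.4399 (local minimum); x = -acos(1/6)/2 ≈ -0.7017 (local maximum); x = acos(1/6)/2 ≈ 0.7017 (local minimum); x = pi - acos(1/6)/2 ≈ 2.4399 (local maximum)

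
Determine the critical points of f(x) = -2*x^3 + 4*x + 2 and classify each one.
f'(x) = 4 - 6*x^2

Solve f'(x) = 0:
  Factor: 4 - 6*x^2 = -2*(3*x^2 - 2); 3*x^2 - 2 = 0 has no rational roots; quadratic formula: x = (0 ± √24)/6.
  ⇒ x = -sqrt(6)/3 ≈ -0.8165, sqrt(6)/3 ≈ 0.8165

f''(x) = -12*x
Second-derivative test at each critical point:
  f''(-0.8165) = 9.7980 > 0 → local minimum
  f''(0.8165) = -9.7980 < 0 → local maximum

Critical points: x = -sqrt(6)/3 ≈ -0.8165 (local minimum); x = sqrt(6)/3 ≈ 0.8165 (local maximum)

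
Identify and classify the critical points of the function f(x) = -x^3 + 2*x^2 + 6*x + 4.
f'(x) = -3*x^2 + 4*x + 6

Solve f'(x) = 0:
  3*x^2 - 4*x - 6 = 0 has no rational roots; quadratic formula: x = (4 ± √88)/6.
  ⇒ x = 2/3 - sqrt(22)/3 ≈ -0.8968, 2/3 + sqrt(22)/3 ≈ 2.2301

f''(x) = 4 - 6*x
Second-derivative test at each critical point:
  f''(-0.8968) = 9.3808 > 0 → local minimum
  f''(2.2301) = -9.3808 < 0 → local maximum

Critical points: x = 2/3 - sqrt(22)/3 ≈ -0.8968 (local minimum); x = 2/3 + sqrt(22)/3 ≈ 2.2301 (local maximum)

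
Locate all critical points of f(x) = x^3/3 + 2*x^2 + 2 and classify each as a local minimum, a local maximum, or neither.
f'(x) = x*(x + 4)

Solve f'(x) = 0:
  Factor: x^2 + 4*x = x*(x + 4) = 0.
  ⇒ x = -4, 0

f''(x) = 2*x + 4
Second-derivative test at each critical point:
  f''(-4) = -4 < 0 → local maximum
  f''(0) = 4 > 0 → local minimum

Critical points: x = -4 (local maximum); x = 0 (local minimum)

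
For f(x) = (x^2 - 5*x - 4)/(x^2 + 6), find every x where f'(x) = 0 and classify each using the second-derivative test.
f'(x) = 5*(x^2 + 4*x - 6)/(x^4 + 12*x^2 + 36)

Solve f'(x) = 0:
  f'(x) = 5*(x^2 + 4*x - 6)/(x^2 + 6)^2; the denominator is positive wherever f is defined, so f'(x) = 0 ⇔ 5*x^2 + 20*x - 30 = 0.
  Factor: 5*x^2 + 20*x - 30 = 5*(x^2 + 4*x - 6); x^2 + 4*x - 6 = 0 has no rational roots; quadratic formula: x = (-4 ± √40)/2.
  ⇒ x = -sqrt(10) - 2 ≈ -5.1623, -2 + sqrt(10) ≈ 1.1623

f''(x) = 10*(-x^3 - 6*x^2 + 18*x + 12)/(x^6 + 18*x^4 + 108*x^2 + 216)
Second-derivative test at each critical point:
  f''(-5.1623) = -0.0297 < 0 → local maximum
  f''(1.1623) = 0.5852 > 0 → local minimum

Critical points: x = -sqrt(10) - 2 ≈ -5.1623 (local maximum); x = -2 + sqrt(10) ≈ 1.1623 (local minimum)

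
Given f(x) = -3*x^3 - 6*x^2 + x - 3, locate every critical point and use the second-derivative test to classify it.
f'(x) = -9*x^2 - 12*x + 1

Solve f'(x) = 0:
  9*x^2 + 12*x - 1 = 0 has no rational roots; quadratic formula: x = (-12 ± √180)/18.
  ⇒ x = -sqrt(5)/3 - 2/3 ≈ -1.4120, -2/3 + sqrt(5)/3 ≈ 0.0787

f''(x) = -18*x - 12
Second-derivative test at each critical point:
  f''(-1.4120) = 13.4164 > 0 → local minimum
  f''(0.0787) = -13.4164 < 0 → local maximum

Critical points: x = -sqrt(5)/3 - 2/3 ≈ -1.4120 (local minimum); x = -2/3 + sqrt(5)/3 ≈ 0.0787 (local maximum)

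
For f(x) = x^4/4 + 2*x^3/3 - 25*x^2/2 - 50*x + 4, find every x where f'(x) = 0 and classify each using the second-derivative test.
f'(x) = x^3 + 2*x^2 - 25*x - 50

Solve f'(x) = 0:
  Factor: x^3 + 2*x^2 - 25*x - 50 = (x - 5)*(x + 2)*(x + 5) = 0.
  ⇒ x = -5, -2, 5

f''(x) = 3*x^2 + 4*x - 25
Second-derivative test at each critical point:
  f''(-5) = 30 > 0 → local minimum
  f''(-2) = -21 < 0 → local maximum
  f''(5) = 70 > 0 → local minimum

Critical points: x = -5 (local minimum); x = -2 (local maximum); x = 5 (local minimum)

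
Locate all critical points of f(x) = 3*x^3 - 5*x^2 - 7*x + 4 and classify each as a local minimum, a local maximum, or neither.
f'(x) = 9*x^2 - 10*x - 7

Solve f'(x) = 0:
  9*x^2 - 10*x - 7 = 0 has no rational roots; quadratic formula: x = (10 ± √352)/18.
  ⇒ x = 5/9 - 2*sqrt(22)/9 ≈ -0.4868, 5/9 + 2*sqrt(22)/9 ≈ 1.5979

f''(x) = 18*x - 10
Second-derivative test at each critical point:
  f''(-0.4868) = -18.7617 < 0 → local maximum
  f''(1.5979) = 18.7617 > 0 → local minimum

Critical points: x = 5/9 - 2*sqrt(22)/9 ≈ -0.4868 (local maximum); x = 5/9 + 2*sqrt(22)/9 ≈ 1.5979 (local minimum)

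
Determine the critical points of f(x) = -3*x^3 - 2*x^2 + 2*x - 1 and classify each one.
f'(x) = -9*x^2 - 4*x + 2

Solve f'(x) = 0:
  9*x^2 + 4*x - 2 = 0 has no rational roots; quadratic formula: x = (-4 ± √88)/18.
  ⇒ x = -sqrt(22)/9 - 2/9 ≈ -0.7434, -2/9 + sqrt(22)/9 ≈ 0.2989

f''(x) = -18*x - 4
Second-derivative test at each critical point:
  f''(-0.7434) = 9.3808 > 0 → local minimum
  f''(0.2989) = -9.3808 < 0 → local maximum

Critical points: x = -sqrt(22)/9 - 2/9 ≈ -0.7434 (local minimum); x = -2/9 + sqrt(22)/9 ≈ 0.2989 (local maximum)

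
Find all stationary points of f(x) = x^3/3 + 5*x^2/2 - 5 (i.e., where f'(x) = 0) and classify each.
f'(x) = x*(x + 5)

Solve f'(x) = 0:
  Factor: x^2 + 5*x = x*(x + 5) = 0.
  ⇒ x = -5, 0

f''(x) = 2*x + 5
Second-derivative test at each critical point:
  f''(-5) = -5 < 0 → local maximum
  f''(0) = 5 > 0 → local minimum

Critical points: x = -5 (local maximum); x = 0 (local minimum)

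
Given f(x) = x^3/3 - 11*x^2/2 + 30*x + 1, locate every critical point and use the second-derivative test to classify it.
f'(x) = x^2 - 11*x + 30

Solve f'(x) = 0:
  Factor: x^2 - 11*x + 30 = (x - 6)*(x - 5) = 0.
  ⇒ x = 5, 6

f''(x) = 2*x - 11
Second-derivative test at each critical point:
  f''(5) = -1 < 0 → local maximum
  f''(6) = 1 > 0 → local minimum

Critical points: x = 5 (local maximum); x = 6 (local minimum)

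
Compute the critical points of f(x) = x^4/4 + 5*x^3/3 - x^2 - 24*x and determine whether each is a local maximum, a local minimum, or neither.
f'(x) = x^3 + 5*x^2 - 2*x - 24

Solve f'(x) = 0:
  Factor: x^3 + 5*x^2 - 2*x - 24 = (x - 2)*(x + 3)*(x + 4) = 0.
  ⇒ x = -4, -3, 2

f''(x) = 3*x^2 + 10*x - 2
Second-derivative test at each critical point:
  f''(-4) = 6 > 0 → local minimum
  f''(-3) = -5 < 0 → local maximum
  f''(2) = 30 > 0 → local minimum

Critical points: x = -4 (local minimum); x = -3 (local maximum); x = 2 (local minimum)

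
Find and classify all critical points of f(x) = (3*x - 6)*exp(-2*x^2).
f'(x) = 3*(-4*x*(x - 2) + 1)*exp(-2*x^2)

Solve f'(x) = 0:
  f'(x) = (-12*x^2 + 24*x + 3)·exp(-2*x^2) and exp(-2*x^2) > 0 for every x, so f'(x) = 0 ⇔ -12*x^2 + 24*x + 3 = 0.
  Factor: -12*x^2 + 24*x + 3 = -3*(4*x^2 - 8*x - 1); 4*x^2 - 8*x - 1 = 0 has no rational roots; quadratic formula: x = (8 ± √80)/8.
  ⇒ x = 1 - sqrt(5)/2 ≈ -0.1180, 1 + sqrt(5)/2 ≈ 2.1180

f''(x) = 12*(4*x^2*(x - 2) - 3*x + 2)*exp(-2*x^2)
Second-derivative test at each critical point:
  f''(-0.1180) = 26.0955 > 0 → local minimum
  f''(2.1180) = -0.0034 < 0 → local maximum

Critical points: x = 1 - sqrt(5)/2 ≈ -0.1180 (local minimum); x = 1 + sqrt(5)/2 ≈ 2.1180 (local maximum)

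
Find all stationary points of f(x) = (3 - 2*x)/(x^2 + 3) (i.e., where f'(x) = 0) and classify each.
f'(x) = 2*(x^2 - 3*x - 3)/(x^4 + 6*x^2 + 9)

Solve f'(x) = 0:
  f'(x) = 2*(x^2 - 3*x - 3)/(x^2 + 3)^2; the denominator is positive wherever f is defined, so f'(x) = 0 ⇔ 2*x^2 - 6*x - 6 = 0.
  Factor: 2*x^2 - 6*x - 6 = 2*(x^2 - 3*x - 3); x^2 - 3*x - 3 = 0 has no rational roots; quadratic formula: x = (3 ± √21)/2.
  ⇒ x = 3/2 - sqrt(21)/2 ≈ -0.7913, 3/2 + sqrt(21)/2 ≈ 3.7913

f''(x) = 2*(4*x^2*(3 - 2*x) + 3*(2*x - 1)*(x^2 + 3))/(x^2 + 3)^3
Second-derivative test at each critical point:
  f''(-0.7913) = -0.6970 < 0 → local maximum
  f''(3.7913) = 0.0304 > 0 → local minimum

Critical points: x = 3/2 - sqrt(21)/2 ≈ -0.7913 (local maximum); x = 3/2 + sqrt(21)/2 ≈ 3.7913 (local minimum)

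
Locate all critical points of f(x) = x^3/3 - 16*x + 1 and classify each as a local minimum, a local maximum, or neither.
f'(x) = x^2 - 16

Solve f'(x) = 0:
  Factor: x^2 - 16 = (x - 4)*(x + 4) = 0.
  ⇒ x = -4, 4

f''(x) = 2*x
Second-derivative test at each critical point:
  f''(-4) = -8 < 0 → local maximum
  f''(4) = 8 > 0 → local minimum

Critical points: x = -4 (local maximum); x = 4 (local minimum)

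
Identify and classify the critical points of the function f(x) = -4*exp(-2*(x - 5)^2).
f'(x) = 16*(x - 5)*exp(-2*(x - 5)^2)

Solve f'(x) = 0:
  f'(x) = (16*x - 80)·exp(-2*(x - 5)^2) and exp(-2*(x - 5)^2) > 0 for every x, so f'(x) = 0 ⇔ 16*x - 80 = 0.
  Factor: 16*x - 80 = 16*(x - 5) = 0.
  ⇒ x = 5

f''(x) = 16*(1 - 4*(x - 5)^2)*exp(-2*(x - 5)^2)
Second-derivative test at each critical point:
  f''(5) = 16 > 0 → local minimum

Critical points: x = 5 (local minimum)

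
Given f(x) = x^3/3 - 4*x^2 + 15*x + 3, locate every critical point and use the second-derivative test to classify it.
f'(x) = x^2 - 8*x + 15

Solve f'(x) = 0:
  Factor: x^2 - 8*x + 15 = (x - 5)*(x - 3) = 0.
  ⇒ x = 3, 5

f''(x) = 2*x - 8
Second-derivative test at each critical point:
  f''(3) = -2 < 0 → local maximum
  f''(5) = 2 > 0 → local minimum

Critical points: x = 3 (local maximum); x = 5 (local minimum)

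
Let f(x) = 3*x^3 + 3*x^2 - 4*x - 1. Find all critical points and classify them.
f'(x) = 9*x^2 + 6*x - 4

Solve f'(x) = 0:
  9*x^2 + 6*x - 4 = 0 has no rational roots; quadratic formula: x = (-6 ± √180)/18.
  ⇒ x = -sqrt(5)/3 - 1/3 ≈ -1.0787, -1/3 + sqrt(5)/3 ≈ 0.4120

f''(x) = 18*x + 6
Second-derivative test at each critical point:
  f''(-1.0787) = -13.4164 < 0 → local maximum
  f''(0.4120) = 13.4164 > 0 → local minimum

Critical points: x = -sqrt(5)/3 - 1/3 ≈ -1.0787 (local maximum); x = -1/3 + sqrt(5)/3 ≈ 0.4120 (local minimum)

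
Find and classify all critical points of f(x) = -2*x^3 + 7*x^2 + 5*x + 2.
f'(x) = -6*x^2 + 14*x + 5

Solve f'(x) = 0:
  6*x^2 - 14*x - 5 = 0 has no rational roots; quadratic formula: x = (14 ± √316)/12.
  ⇒ x = 7/6 - sqrt(79)/6 ≈ -0.3147, 7/6 + sqrt(79)/6 ≈ 2.6480

f''(x) = 14 - 12*x
Second-derivative test at each critical point:
  f''(-0.3147) = 17.7764 > 0 → local minimum
  f''(2.6480) = -17.7764 < 0 → local maximum

Critical points: x = 7/6 - sqrt(79)/6 ≈ -0.3147 (local minimum); x = 7/6 + sqrt(79)/6 ≈ 2.6480 (local maximum)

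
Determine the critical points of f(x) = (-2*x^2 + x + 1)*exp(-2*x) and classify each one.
f'(x) = (4*x^2 - 6*x - 1)*exp(-2*x)

Solve f'(x) = 0:
  f'(x) = (4*x^2 - 6*x - 1)·exp(-2*x) and exp(-2*x) > 0 for every x, so f'(x) = 0 ⇔ 4*x^2 - 6*x - 1 = 0.
  4*x^2 - 6*x - 1 = 0 has no rational roots; quadratic formula: x = (6 ± √52)/8.
  ⇒ x = 3/4 - sqrt(13)/4 ≈ -0.1514, 3/4 + sqrt(13)/4 ≈ 1.6514

f''(x) = 4*(-2*x^2 + 5*x - 1)*exp(-2*x)
Second-derivative test at each critical point:
  f''(-0.1514) = -9.7610 < 0 → local maximum
  f''(1.6514) = 0.2652 > 0 → local minimum

Critical points: x = 3/4 - sqrt(13)/4 ≈ -0.1514 (local maximum); x = 3/4 + sqrt(13)/4 ≈ 1.6514 (local minimum)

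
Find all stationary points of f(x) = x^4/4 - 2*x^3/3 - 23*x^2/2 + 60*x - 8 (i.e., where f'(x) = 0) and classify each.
f'(x) = x^3 - 2*x^2 - 23*x + 60

Solve f'(x) = 0:
  Factor: x^3 - 2*x^2 - 23*x + 60 = (x - 4)*(x - 3)*(x + 5) = 0.
  ⇒ x = -5, 3, 4

f''(x) = 3*x^2 - 4*x - 23
Second-derivative test at each critical point:
  f''(-5) = 72 > 0 → local minimum
  f''(3) = -8 < 0 → local maximum
  f''(4) = 9 > 0 → local minimum

Critical points: x = -5 (local minimum); x = 3 (local maximum); x = 4 (local minimum)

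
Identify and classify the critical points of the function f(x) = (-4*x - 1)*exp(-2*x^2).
f'(x) = 4*(x*(4*x + 1) - 1)*exp(-2*x^2)

Solve f'(x) = 0:
  f'(x) = (16*x^2 + 4*x - 4)·exp(-2*x^2) and exp(-2*x^2) > 0 for every x, so f'(x) = 0 ⇔ 16*x^2 + 4*x - 4 = 0.
  Factor: 16*x^2 + 4*x - 4 = 4*(4*x^2 + x - 1); 4*x^2 + x - 1 = 0 has no rational roots; quadratic formula: x = (-1 ± √17)/8.
  ⇒ x = -sqrt(17)/8 - 1/8 ≈ -0.6404, -1/8 + sqrt(17)/8 ≈ 0.3904

f''(x) = 4*(-16*x^3 - 4*x^2 + 12*x + 1)*exp(-2*x^2)
Second-derivative test at each critical point:
  f''(-0.6404) = -7.2624 < 0 → local maximum
  f''(0.3904) = 12.1593 > 0 → local minimum

Critical points: x = -sqrt(17)/8 - 1/8 ≈ -0.6404 (local maximum); x = -1/8 + sqrt(17)/8 ≈ 0.3904 (local minimum)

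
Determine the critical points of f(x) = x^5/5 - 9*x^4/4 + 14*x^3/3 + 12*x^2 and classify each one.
f'(x) = x*(x^3 - 9*x^2 + 14*x + 24)

Solve f'(x) = 0:
  Factor: x^4 - 9*x^3 + 14*x^2 + 24*x = x*(x - 6)*(x - 4)*(x + 1) = 0.
  ⇒ x = -1, 0, 4, 6

f''(x) = 4*x^3 - 27*x^2 + 28*x + 24
Second-derivative test at each critical point:
  f''(-1) = -35 < 0 → local maximum
  f''(0) = 24 > 0 → local minimum
  f''(4) = -40 < 0 → local maximum
  f''(6) = 84 > 0 → local minimum

Critical points: x = -1 (local maximum); x = 0 (local minimum); x = 4 (local maximum); x = 6 (local minimum)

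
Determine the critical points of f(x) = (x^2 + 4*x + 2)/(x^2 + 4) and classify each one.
f'(x) = 4*(-x^2 + x + 4)/(x^4 + 8*x^2 + 16)

Solve f'(x) = 0:
  f'(x) = -4*(x^2 - x - 4)/(x^2 + 4)^2; the denominator is positive wherever f is defined, so f'(x) = 0 ⇔ -4*x^2 + 4*x + 16 = 0.
  Factor: -4*x^2 + 4*x + 16 = -4*(x^2 - x - 4); x^2 - x - 4 = 0 has no rational roots; quadratic formula: x = (1 ± √17)/2.
  ⇒ x = 1/2 - sqrt(17)/2 ≈ -1.5616, 1/2 + sqrt(17)/2 ≈ 2.5616

f''(x) = 4*(2*x^3 - 3*x^2 - 24*x + 4)/(x^6 + 12*x^4 + 48*x^2 + 64)
Second-derivative test at each critical point:
  f''(-1.5616) = 0.3979 > 0 → local minimum
  f''(2.5616) = -0.1479 < 0 → local maximum

Critical points: x = 1/2 - sqrt(17)/2 ≈ -1.5616 (local minimum); x = 1/2 + sqrt(17)/2 ≈ 2.5616 (local maximum)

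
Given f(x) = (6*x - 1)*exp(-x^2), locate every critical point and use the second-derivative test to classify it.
f'(x) = 2*(-x*(6*x - 1) + 3)*exp(-x^2)

Solve f'(x) = 0:
  f'(x) = (-12*x^2 + 2*x + 6)·exp(-x^2) and exp(-x^2) > 0 for every x, so f'(x) = 0 ⇔ -12*x^2 + 2*x + 6 = 0.
  Factor: -12*x^2 + 2*x + 6 = -2*(6*x^2 - x - 3); 6*x^2 - x - 3 = 0 has no rational roots; quadratic formula: x = (1 ± √73)/12.
  ⇒ x = 1/12 - sqrt(73)/12 ≈ -0.6287, 1/12 + sqrt(73)/12 ≈ 0.7953

f''(x) = 2*(2*x^2*(6*x - 1) - 18*x + 1)*exp(-x^2)
Second-derivative test at each critical point:
  f''(-0.6287) = 11.5093 > 0 → local minimum
  f''(0.7953) = -9.0777 < 0 → local maximum

Critical points: x = 1/12 - sqrt(73)/12 ≈ -0.6287 (local minimum); x = 1/12 + sqrt(73)/12 ≈ 0.7953 (local maximum)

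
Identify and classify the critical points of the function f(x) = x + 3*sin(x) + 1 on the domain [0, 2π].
f'(x) = 3*cos(x) + 1

Solve f'(x) = 0 on [0, 2π]:
  f'(x) = 0 ⇔ cos(x) = -1/3, i.e. x = ±arccos(-1/3) + 2nπ; keep the solutions lying in [0, 2π].
  ⇒ x = acos(-1/3) ≈ 1.9106, -acos(-1/3) + 2*pi ≈ 4.3726

f''(x) = -3*sin(x)
Second-derivative test at each critical point:
  f''(1.9106) = -2.8284 < 0 → local maximum
  f''(4.3726) = 2.8284 > 0 → local minimum

Critical points: x = acos(-1/3) ≈ 1.9106 (local maximum); x = -acos(-1/3) + 2*pi ≈ 4.3726 (local minimum)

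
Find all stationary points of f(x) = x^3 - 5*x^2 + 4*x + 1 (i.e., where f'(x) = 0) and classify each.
f'(x) = 3*x^2 - 10*x + 4

Solve f'(x) = 0:
  3*x^2 - 10*x + 4 = 0 has no rational roots; quadratic formula: x = (10 ± √52)/6.
  ⇒ x = 5/3 - sqrt(13)/3 ≈ 0.4648, sqrt(13)/3 + 5/3 ≈ 2.8685

f''(x) = 6*x - 10
Second-derivative test at each critical point:
  f''(0.4648) = -7.2111 < 0 → local maximum
  f''(2.8685) = 7.2111 > 0 → local minimum

Critical points: x = 5/3 - sqrt(13)/3 ≈ 0.4648 (local maximum); x = sqrt(13)/3 + 5/3 ≈ 2.8685 (local minimum)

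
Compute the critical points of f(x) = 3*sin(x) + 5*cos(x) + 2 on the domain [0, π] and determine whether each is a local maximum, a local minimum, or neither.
f'(x) = -5*sin(x) + 3*cos(x)

Solve f'(x) = 0 on [0, π]:
  f'(x) = 0 ⇔ 3*cos(x) = 5*sin(x) ⇔ tan(x) = 3/5, i.e. x = arctan(3/5) + nπ; keep the solutions lying in [0, π].
  ⇒ x = atan(3/5) ≈ 0.5404

f''(x) = -3*sin(x) - 5*cos(x)
Second-derivative test at each critical point:
  f''(0.5404) = -5.8310 < 0 → local maximum

Critical points: x = atan(3/5) ≈ 0.5404 (local maximum)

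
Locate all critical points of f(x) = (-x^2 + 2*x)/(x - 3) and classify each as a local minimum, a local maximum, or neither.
f'(x) = (-x^2 + 6*x - 6)/(x^2 - 6*x + 9)

Solve f'(x) = 0:
  f'(x) = -(x^2 - 6*x + 6)/(x - 3)^2; the denominator is positive wherever f is defined, so f'(x) = 0 ⇔ -x^2 + 6*x - 6 = 0.
  x^2 - 6*x + 6 = 0 has no rational roots; quadratic formula: x = (6 ± √12)/2.
  ⇒ x = 3 - sqrt(3) ≈ 1.2679, sqrt(3) + 3 ≈ 4.7321

f''(x) = -6/(x^3 - 9*x^2 + 27*x - 27)
Second-derivative test at each critical point:
  f''(1.2679) = 1.1547 > 0 → local minimum
  f''(4.7321) = -1.1547 < 0 → local maximum

Critical points: x = 3 - sqrt(3) ≈ 1.2679 (local minimum); x = sqrt(3) + 3 ≈ 4.7321 (local maximum)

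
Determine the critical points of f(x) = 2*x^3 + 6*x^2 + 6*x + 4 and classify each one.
f'(x) = 6*x^2 + 12*x + 6

Solve f'(x) = 0:
  Factor: 6*x^2 + 12*x + 6 = 6*(x + 1)^2 = 0.
  ⇒ x = -1

f''(x) = 12*x + 12
Second-derivative test at each critical point:
  f''(-1) = 0, so the second-derivative test is inconclusive; use the first-derivative test: f'(-5/4) = 0.3750, f'(-3/4) = 0.3750 — f' is positive on both sides (no sign change) → neither a local maximum nor a local minimum

Critical points: x = -1 (neither)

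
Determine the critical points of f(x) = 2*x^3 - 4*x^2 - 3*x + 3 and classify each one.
f'(x) = 6*x^2 - 8*x - 3

Solve f'(x) = 0:
  6*x^2 - 8*x - 3 = 0 has no rational roots; quadratic formula: x = (8 ± √136)/12.
  ⇒ x = 2/3 - sqrt(34)/6 ≈ -0.3052, 2/3 + sqrt(34)/6 ≈ 1.6385

f''(x) = 12*x - 8
Second-derivative test at each critical point:
  f''(-0.3052) = -11.6619 < 0 → local maximum
  f''(1.6385) = 11.6619 > 0 → local minimum

Critical points: x = 2/3 - sqrt(34)/6 ≈ -0.3052 (local maximum); x = 2/3 + sqrt(34)/6 ≈ 1.6385 (local minimum)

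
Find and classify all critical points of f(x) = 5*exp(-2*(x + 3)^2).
f'(x) = 20*(-x - 3)*exp(-2*(x + 3)^2)

Solve f'(x) = 0:
  f'(x) = (-20*x - 60)·exp(-2*(x + 3)^2) and exp(-2*(x + 3)^2) > 0 for every x, so f'(x) = 0 ⇔ -20*x - 60 = 0.
  Factor: -20*x - 60 = -20*(x + 3) = 0.
  ⇒ x = -3

f''(x) = 20*(4*(x + 3)^2 - 1)*exp(-2*(x + 3)^2)
Second-derivative test at each critical point:
  f''(-3) = -20 < 0 → local maximum

Critical points: x = -3 (local maximum)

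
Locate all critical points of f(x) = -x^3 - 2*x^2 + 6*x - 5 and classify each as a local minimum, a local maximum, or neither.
f'(x) = -3*x^2 - 4*x + 6

Solve f'(x) = 0:
  3*x^2 + 4*x - 6 = 0 has no rational roots; quadratic formula: x = (-4 ± √88)/6.
  ⇒ x = -sqrt(22)/3 - 2/3 ≈ -2.2301, -2/3 + sqrt(22)/3 ≈ 0.8968

f''(x) = -6*x - 4
Second-derivative test at each critical point:
  f''(-2.2301) = 9.3808 > 0 → local minimum
  f''(0.8968) = -9.3808 < 0 → local maximum

Critical points: x = -sqrt(22)/3 - 2/3 ≈ -2.2301 (local minimum); x = -2/3 + sqrt(22)/3 ≈ 0.8968 (local maximum)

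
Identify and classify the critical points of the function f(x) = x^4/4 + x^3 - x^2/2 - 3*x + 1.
f'(x) = x^3 + 3*x^2 - x - 3

Solve f'(x) = 0:
  Factor: x^3 + 3*x^2 - x - 3 = (x - 1)*(x + 1)*(x + 3) = 0.
  ⇒ x = -3, -1, 1

f''(x) = 3*x^2 + 6*x - 1
Second-derivative test at each critical point:
  f''(-3) = 8 > 0 → local minimum
  f''(-1) = -4 < 0 → local maximum
  f''(1) = 8 > 0 → local minimum

Critical points: x = -3 (local minimum); x = -1 (local maximum); x = 1 (local minimum)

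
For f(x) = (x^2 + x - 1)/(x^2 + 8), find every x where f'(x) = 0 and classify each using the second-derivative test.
f'(x) = (-x^2 + 18*x + 8)/(x^4 + 16*x^2 + 64)

Solve f'(x) = 0:
  f'(x) = -(x^2 - 18*x - 8)/(x^2 + 8)^2; the denominator is positive wherever f is defined, so f'(x) = 0 ⇔ -x^2 + 18*x + 8 = 0.
  x^2 - 18*x - 8 = 0 has no rational roots; quadratic formula: x = (18 ± √356)/2.
  ⇒ x = 9 - sqrt(89) ≈ -0.4340, 9 + sqrt(89) ≈ 18.4340

f''(x) = 2*(x^3 - 27*x^2 - 24*x + 72)/(x^6 + 24*x^4 + 192*x^2 + 512)
Second-derivative test at each critical point:
  f''(-0.4340) = 0.2814 > 0 → local minimum
  f''(18.4340) = -1.560e-04 < 0 → local maximum

Critical points: x = 9 - sqrt(89) ≈ -0.4340 (local minimum); x = 9 + sqrt(89) ≈ 18.4340 (local maximum)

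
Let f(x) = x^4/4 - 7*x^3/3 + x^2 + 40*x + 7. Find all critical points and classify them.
f'(x) = x^3 - 7*x^2 + 2*x + 40

Solve f'(x) = 0:
  Factor: x^3 - 7*x^2 + 2*x + 40 = (x - 5)*(x - 4)*(x + 2) = 0.
  ⇒ x = -2, 4, 5

f''(x) = 3*x^2 - 14*x + 2
Second-derivative test at each critical point:
  f''(-2) = 42 > 0 → local minimum
  f''(4) = -6 < 0 → local maximum
  f''(5) = 7 > 0 → local minimum

Critical points: x = -2 (local minimum); x = 4 (local maximum); x = 5 (local minimum)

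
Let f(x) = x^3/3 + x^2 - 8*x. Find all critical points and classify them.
f'(x) = x^2 + 2*x - 8

Solve f'(x) = 0:
  Factor: x^2 + 2*x - 8 = (x - 2)*(x + 4) = 0.
  ⇒ x = -4, 2

f''(x) = 2*x + 2
Second-derivative test at each critical point:
  f''(-4) = -6 < 0 → local maximum
  f''(2) = 6 > 0 → local minimum

Critical points: x = -4 (local maximum); x = 2 (local minimum)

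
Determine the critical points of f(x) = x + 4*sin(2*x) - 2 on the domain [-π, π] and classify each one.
f'(x) = 8*cos(2*x) + 1

Solve f'(x) = 0 on [-π, π]:
  f'(x) = 0 ⇔ cos(2*x) = -1/8, i.e. 2*x = ±arccos(-1/8) + 2nπ; keep the solutions lying in [-π, π].
  ⇒ x = -pi + acos(-1/8)/2 ≈ -2.2935, -acos(-1/8)/2 ≈ -0.8481, acos(-1/8)/2 ≈ 0.8481, pi - acos(-1/8)/2 ≈ 2.2935

f''(x) = -16*sin(2*x)
Second-derivative test at each critical point:
  f''(-2.2935) = -15.8745 < 0 → local maximum
  f''(-0.8481) = 15.8745 > 0 → local minimum
  f''(0.8481) = -15.8745 < 0 → local maximum
  f''(2.2935) = 15.8745 > 0 → local minimum

Critical points: x = -pi + acos(-1/8)/2 ≈ -2.2935 (local maximum); x = -acos(-1/8)/2 ≈ -0.8481 (local minimum); x = acos(-1/8)/2 ≈ 0.8481 (local maximum); x = pi - acos(-1/8)/2 ≈ 2.2935 (local minimum)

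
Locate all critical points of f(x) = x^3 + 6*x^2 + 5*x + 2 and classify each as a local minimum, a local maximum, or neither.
f'(x) = 3*x^2 + 12*x + 5

Solve f'(x) = 0:
  3*x^2 + 12*x + 5 = 0 has no rational roots; quadratic formula: x = (-12 ± √84)/6.
  ⇒ x = -2 - sqrt(21)/3 ≈ -3.5275, -2 + sqrt(21)/3 ≈ -0.4725

f''(x) = 6*x + 12
Second-derivative test at each critical point:
  f''(-3.5275) = -9.1652 < 0 → local maximum
  f''(-0.4725) = 9.1652 > 0 → local minimum

Critical points: x = -2 - sqrt(21)/3 ≈ -3.5275 (local maximum); x = -2 + sqrt(21)/3 ≈ -0.4725 (local minimum)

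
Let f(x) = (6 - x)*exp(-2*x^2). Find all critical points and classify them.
f'(x) = (4*x*(x - 6) - 1)*exp(-2*x^2)

Solve f'(x) = 0:
  f'(x) = (4*x^2 - 24*x - 1)·exp(-2*x^2) and exp(-2*x^2) > 0 for every x, so f'(x) = 0 ⇔ 4*x^2 - 24*x - 1 = 0.
  4*x^2 - 24*x - 1 = 0 has no rational roots; quadratic formula: x = (24 ± √592)/8.
  ⇒ x = 3 - sqrt(37)/2 ≈ -0.0414, 3 + sqrt(37)/2 ≈ 6.0414

f''(x) = 4*(4*x^2*(6 - x) + 3*x - 6)*exp(-2*x^2)
Second-derivative test at each critical point:
  f''(-0.0414) = -24.2479 < 0 → local maximum
  f''(6.0414) = 4.832e-31 > 0 → local minimum

Critical points: x = 3 - sqrt(37)/2 ≈ -0.0414 (local maximum); x = 3 + sqrt(37)/2 ≈ 6.0414 (local minimum)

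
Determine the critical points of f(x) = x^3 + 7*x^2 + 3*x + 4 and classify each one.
f'(x) = 3*x^2 + 14*x + 3

Solve f'(x) = 0:
  3*x^2 + 14*x + 3 = 0 has no rational roots; quadratic formula: x = (-14 ± √160)/6.
  ⇒ x = -7/3 - 2*sqrt(10)/3 ≈ -4.4415, -7/3 + 2*sqrt(10)/3 ≈ -0.2251

f''(x) = 6*x + 14
Second-derivative test at each critical point:
  f''(-4.4415) = -12.6491 < 0 → local maximum
  f''(-0.2251) = 12.6491 > 0 → local minimum

Critical points: x = -7/3 - 2*sqrt(10)/3 ≈ -4.4415 (local maximum); x = -7/3 + 2*sqrt(10)/3 ≈ -0.2251 (local minimum)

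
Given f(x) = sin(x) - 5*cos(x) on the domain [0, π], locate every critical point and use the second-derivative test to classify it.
f'(x) = 5*sin(x) + cos(x)

Solve f'(x) = 0 on [0, π]:
  f'(x) = 0 ⇔ cos(x) = -5*sin(x) ⇔ tan(x) = -1/5, i.e. x = arctan(-1/5) + nπ; keep the solutions lying in [0, π].
  ⇒ x = pi - atan(1/5) ≈ 2.9442

f''(x) = -sin(x) + 5*cos(x)
Second-derivative test at each critical point:
  f''(2.9442) = -5.0990 < 0 → local maximum

Critical points: x = pi - atan(1/5) ≈ 2.9442 (local maximum)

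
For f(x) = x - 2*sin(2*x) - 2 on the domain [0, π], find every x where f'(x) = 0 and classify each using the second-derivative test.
f'(x) = 1 - 4*cos(2*x)

Solve f'(x) = 0 on [0, π]:
  f'(x) = 0 ⇔ cos(2*x) = 1/4, i.e. 2*x = ±arccos(1/4) + 2nπ; keep the solutions lying in [0, π].
  ⇒ x = acos(1/4)/2 ≈ 0.6591, pi - acos(1/4)/2 ≈ 2.4825

f''(x) = 8*sin(2*x)
Second-derivative test at each critical point:
  f''(0.6591) = 7.7460 > 0 → local minimum
  f''(2.4825) = -7.7460 < 0 → local maximum

Critical points: x = acos(1/4)/2 ≈ 0.6591 (local minimum); x = pi - acos(1/4)/2 ≈ 2.4825 (local maximum)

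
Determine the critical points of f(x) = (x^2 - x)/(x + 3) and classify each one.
f'(x) = (x^2 + 6*x - 3)/(x^2 + 6*x + 9)

Solve f'(x) = 0:
  f'(x) = (x^2 + 6*x - 3)/(x + 3)^2; the denominator is positive wherever f is defined, so f'(x) = 0 ⇔ x^2 + 6*x - 3 = 0.
  x^2 + 6*x - 3 = 0 has no rational roots; quadratic formula: x = (-6 ± √48)/2.
  ⇒ x = -2*sqrt(3) - 3 ≈ -6.4641, -3 + 2*sqrt(3) ≈ 0.4641

f''(x) = 24/(x^3 + 9*x^2 + 27*x + 27)
Second-derivative test at each critical point:
  f''(-6.4641) = -0.5774 < 0 → local maximum
  f''(0.4641) = 0.5774 > 0 → local minimum

Critical points: x = -2*sqrt(3) - 3 ≈ -6.4641 (local maximum); x = -3 + 2*sqrt(3) ≈ 0.4641 (local minimum)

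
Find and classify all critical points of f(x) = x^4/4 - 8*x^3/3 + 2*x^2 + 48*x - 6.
f'(x) = x^3 - 8*x^2 + 4*x + 48

Solve f'(x) = 0:
  Factor: x^3 - 8*x^2 + 4*x + 48 = (x - 6)*(x - 4)*(x + 2) = 0.
  ⇒ x = -2, 4, 6

f''(x) = 3*x^2 - 16*x + 4
Second-derivative test at each critical point:
  f''(-2) = 48 > 0 → local minimum
  f''(4) = -12 < 0 → local maximum
  f''(6) = 16 > 0 → local minimum

Critical points: x = -2 (local minimum); x = 4 (local maximum); x = 6 (local minimum)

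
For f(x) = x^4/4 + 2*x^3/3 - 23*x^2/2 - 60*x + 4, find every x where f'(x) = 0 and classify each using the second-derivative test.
f'(x) = x^3 + 2*x^2 - 23*x - 60

Solve f'(x) = 0:
  Factor: x^3 + 2*x^2 - 23*x - 60 = (x - 5)*(x + 3)*(x + 4) = 0.
  ⇒ x = -4, -3, 5

f''(x) = 3*x^2 + 4*x - 23
Second-derivative test at each critical point:
  f''(-4) = 9 > 0 → local minimum
  f''(-3) = -8 < 0 → local maximum
  f''(5) = 72 > 0 → local minimum

Critical points: x = -4 (local minimum); x = -3 (local maximum); x = 5 (local minimum)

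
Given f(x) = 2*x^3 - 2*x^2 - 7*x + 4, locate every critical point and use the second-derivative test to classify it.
f'(x) = 6*x^2 - 4*x - 7

Solve f'(x) = 0:
  6*x^2 - 4*x - 7 = 0 has no rational roots; quadratic formula: x = (4 ± √184)/12.
  ⇒ x = 1/3 - sqrt(46)/6 ≈ -0.7971, 1/3 + sqrt(46)/6 ≈ 1.4637

f''(x) = 12*x - 4
Second-derivative test at each critical point:
  f''(-0.7971) = -13.5647 < 0 → local maximum
  f''(1.4637) = 13.5647 > 0 → local minimum

Critical points: x = 1/3 - sqrt(46)/6 ≈ -0.7971 (local maximum); x = 1/3 + sqrt(46)/6 ≈ 1.4637 (local minimum)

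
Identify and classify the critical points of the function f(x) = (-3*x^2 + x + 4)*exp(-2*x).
f'(x) = (6*x^2 - 8*x - 7)*exp(-2*x)

Solve f'(x) = 0:
  f'(x) = (6*x^2 - 8*x - 7)·exp(-2*x) and exp(-2*x) > 0 for every x, so f'(x) = 0 ⇔ 6*x^2 - 8*x - 7 = 0.
  6*x^2 - 8*x - 7 = 0 has no rational roots; quadratic formula: x = (8 ± √232)/12.
  ⇒ x = 2/3 - sqrt(58)/6 ≈ -0.6026, 2/3 + sqrt(58)/6 ≈ 1.9360

f''(x) = 2*(-6*x^2 + 14*x + 3)*exp(-2*x)
Second-derivative test at each critical point:
  f''(-0.6026) = -50.8371 < 0 → local maximum
  f''(1.9360) = 0.3171 > 0 → local minimum

Critical points: x = 2/3 - sqrt(58)/6 ≈ -0.6026 (local maximum); x = 2/3 + sqrt(58)/6 ≈ 1.9360 (local minimum)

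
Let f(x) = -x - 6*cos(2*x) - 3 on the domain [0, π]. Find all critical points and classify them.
f'(x) = 12*sin(2*x) - 1

Solve f'(x) = 0 on [0, π]:
  f'(x) = 0 ⇔ sin(2*x) = 1/12, i.e. 2*x = arcsin(1/12) + 2nπ or 2*x = π − arcsin(1/12) + 2nπ; keep the solutions lying in [0, π].
  ⇒ x = asin(1/12)/2 ≈ 0.0417, -asin(1/12)/2 + pi/2 ≈ 1.5291

f''(x) = 24*cos(2*x)
Second-derivative test at each critical point:
  f''(0.0417) = 23.9165 > 0 → local minimum
  f''(1.5291) = -23.9165 < 0 → local maximum

Critical points: x = asin(1/12)/2 ≈ 0.0417 (local minimum); x = -asin(1/12)/2 + pi/2 ≈ 1.5291 (local maximum)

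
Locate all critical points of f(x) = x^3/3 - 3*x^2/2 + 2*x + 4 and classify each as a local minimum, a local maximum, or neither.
f'(x) = x^2 - 3*x + 2

Solve f'(x) = 0:
  Factor: x^2 - 3*x + 2 = (x - 2)*(x - 1) = 0.
  ⇒ x = 1, 2

f''(x) = 2*x - 3
Second-derivative test at each critical point:
  f''(1) = -1 < 0 → local maximum
  f''(2) = 1 > 0 → local minimum

Critical points: x = 1 (local maximum); x = 2 (local minimum)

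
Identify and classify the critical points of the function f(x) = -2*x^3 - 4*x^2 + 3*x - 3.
f'(x) = -6*x^2 - 8*x + 3

Solve f'(x) = 0:
  6*x^2 + 8*x - 3 = 0 has no rational roots; quadratic formula: x = (-8 ± √136)/12.
  ⇒ x = -sqrt(34)/6 - 2/3 ≈ -1.6385, -2/3 + sqrt(34)/6 ≈ 0.3052

f''(x) = -12*x - 8
Second-derivative test at each critical point:
  f''(-1.6385) = 11.6619 > 0 → local minimum
  f''(0.3052) = -11.6619 < 0 → local maximum

Critical points: x = -sqrt(34)/6 - 2/3 ≈ -1.6385 (local minimum); x = -2/3 + sqrt(34)/6 ≈ 0.3052 (local maximum)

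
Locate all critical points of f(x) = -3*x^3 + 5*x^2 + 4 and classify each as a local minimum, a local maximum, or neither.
f'(x) = x*(10 - 9*x)

Solve f'(x) = 0:
  Factor: -9*x^2 + 10*x = -x*(9*x - 10) = 0.
  ⇒ x = 0, 10/9

f''(x) = 10 - 18*x
Second-derivative test at each critical point:
  f''(0) = 10 > 0 → local minimum
  f''(10/9) = -10 < 0 → local maximum

Critical points: x = 0 (local minimum); x = 10/9 (local maximum)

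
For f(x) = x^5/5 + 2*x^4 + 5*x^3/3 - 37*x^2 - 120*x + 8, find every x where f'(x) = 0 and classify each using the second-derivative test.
f'(x) = x^4 + 8*x^3 + 5*x^2 - 74*x - 120

Solve f'(x) = 0:
  Factor: x^4 + 8*x^3 + 5*x^2 - 74*x - 120 = (x - 3)*(x + 2)*(x + 4)*(x + 5) = 0.
  ⇒ x = -5, -4, -2, 3

f''(x) = 4*x^3 + 24*x^2 + 10*x - 74
Second-derivative test at each critical point:
  f''(-5) = -24 < 0 → local maximum
  f''(-4) = 14 > 0 → local minimum
  f''(-2) = -30 < 0 → local maximum
  f''(3) = 280 > 0 → local minimum

Critical points: x = -5 (local maximum); x = -4 (local minimum); x = -2 (local maximum); x = 3 (local minimum)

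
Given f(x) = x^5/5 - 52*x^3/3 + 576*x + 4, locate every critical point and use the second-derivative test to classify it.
f'(x) = x^4 - 52*x^2 + 576

Solve f'(x) = 0:
  Factor: x^4 - 52*x^2 + 576 = (x - 6)*(x - 4)*(x + 4)*(x + 6) = 0.
  ⇒ x = -6, -4, 4, 6

f''(x) = 4*x*(x^2 - 26)
Second-derivative test at each critical point:
  f''(-6) = -240 < 0 → local maximum
  f''(-4) = 160 > 0 → local minimum
  f''(4) = -160 < 0 → local maximum
  f''(6) = 240 > 0 → local minimum

Critical points: x = -6 (local maximum); x = -4 (local minimum); x = 4 (local maximum); x = 6 (local minimum)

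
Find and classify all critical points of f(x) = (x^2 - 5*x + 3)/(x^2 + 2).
f'(x) = (5*x^2 - 2*x - 10)/(x^4 + 4*x^2 + 4)

Solve f'(x) = 0:
  f'(x) = (5*x^2 - 2*x - 10)/(x^2 + 2)^2; the denominator is positive wherever f is defined, so f'(x) = 0 ⇔ 5*x^2 - 2*x - 10 = 0.
  5*x^2 - 2*x - 10 = 0 has no rational roots; quadratic formula: x = (2 ± √204)/10.
  ⇒ x = 1/5 - sqrt(51)/5 ≈ -1.2283, 1/5 + sqrt(51)/5 ≈ 1.6283

f''(x) = 2*(-5*x^3 + 3*x^2 + 30*x - 2)/(x^6 + 6*x^4 + 12*x^2 + 8)
Second-derivative test at each critical point:
  f''(-1.2283) = -1.1602 < 0 → local maximum
  f''(1.6283) = 0.6602 > 0 → local minimum

Critical points: x = 1/5 - sqrt(51)/5 ≈ -1.2283 (local maximum); x = 1/5 + sqrt(51)/5 ≈ 1.6283 (local minimum)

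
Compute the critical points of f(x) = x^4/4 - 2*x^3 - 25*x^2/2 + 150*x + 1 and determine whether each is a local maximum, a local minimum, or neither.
f'(x) = x^3 - 6*x^2 - 25*x + 150

Solve f'(x) = 0:
  Factor: x^3 - 6*x^2 - 25*x + 150 = (x - 6)*(x - 5)*(x + 5) = 0.
  ⇒ x = -5, 5, 6

f''(x) = 3*x^2 - 12*x - 25
Second-derivative test at each critical point:
  f''(-5) = 110 > 0 → local minimum
  f''(5) = -10 < 0 → local maximum
  f''(6) = 11 > 0 → local minimum

Critical points: x = -5 (local minimum); x = 5 (local maximum); x = 6 (local minimum)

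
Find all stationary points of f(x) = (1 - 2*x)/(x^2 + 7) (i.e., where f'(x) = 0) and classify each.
f'(x) = 2*(x^2 - x - 7)/(x^4 + 14*x^2 + 49)

Solve f'(x) = 0:
  f'(x) = 2*(x^2 - x - 7)/(x^2 + 7)^2; the denominator is positive wherever f is defined, so f'(x) = 0 ⇔ 2*x^2 - 2*x - 14 = 0.
  Factor: 2*x^2 - 2*x - 14 = 2*(x^2 - x - 7); x^2 - x - 7 = 0 has no rational roots; quadratic formula: x = (1 ± √29)/2.
  ⇒ x = 1/2 - sqrt(29)/2 ≈ -2.1926, 1/2 + sqrt(29)/2 ≈ 3.1926

f''(x) = 2*(4*x^2*(1 - 2*x) + (6*x - 1)*(x^2 + 7))/(x^2 + 7)^3
Second-derivative test at each critical point:
  f''(-2.1926) = -0.0773 < 0 → local maximum
  f''(3.1926) = 0.0364 > 0 → local minimum

Critical points: x = 1/2 - sqrt(29)/2 ≈ -2.1926 (local maximum); x = 1/2 + sqrt(29)/2 ≈ 3.1926 (local minimum)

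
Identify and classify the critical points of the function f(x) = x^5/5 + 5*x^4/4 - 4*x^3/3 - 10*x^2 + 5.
f'(x) = x*(x^3 + 5*x^2 - 4*x - 20)

Solve f'(x) = 0:
  Factor: x^4 + 5*x^3 - 4*x^2 - 20*x = x*(x - 2)*(x + 2)*(x + 5) = 0.
  ⇒ x = -5, -2, 0, 2

f''(x) = 4*x^3 + 15*x^2 - 8*x - 20
Second-derivative test at each critical point:
  f''(-5) = -105 < 0 → local maximum
  f''(-2) = 24 > 0 → local minimum
  f''(0) = -20 < 0 → local maximum
  f''(2) = 56 > 0 → local minimum

Critical points: x = -5 (local maximum); x = -2 (local minimum); x = 0 (local maximum); x = 2 (local minimum)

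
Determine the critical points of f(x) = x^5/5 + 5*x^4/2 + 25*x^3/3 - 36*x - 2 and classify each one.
f'(x) = x^4 + 10*x^3 + 25*x^2 - 36

Solve f'(x) = 0:
  Factor: x^4 + 10*x^3 + 25*x^2 - 36 = (x - 1)*(x + 2)*(x + 3)*(x + 6) = 0.
  ⇒ x = -6, -3, -2, 1

f''(x) = 2*x*(2*x^2 + 15*x + 25)
Second-derivative test at each critical point:
  f''(-6) = -84 < 0 → local maximum
  f''(-3) = 12 > 0 → local minimum
  f''(-2) = -12 < 0 → local maximum
  f''(1) = 84 > 0 → local minimum

Critical points: x = -6 (local maximum); x = -3 (local minimum); x = -2 (local maximum); x = 1 (local minimum)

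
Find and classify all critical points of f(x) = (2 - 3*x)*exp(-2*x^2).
f'(x) = (4*x*(3*x - 2) - 3)*exp(-2*x^2)

Solve f'(x) = 0:
  f'(x) = (12*x^2 - 8*x - 3)·exp(-2*x^2) and exp(-2*x^2) > 0 for every x, so f'(x) = 0 ⇔ 12*x^2 - 8*x - 3 = 0.
  12*x^2 - 8*x - 3 = 0 has no rational roots; quadratic formula: x = (8 ± √208)/24.
  ⇒ x = 1/3 - sqrt(13)/6 ≈ -0.2676, 1/3 + sqrt(13)/6 ≈ 0.9343

f''(x) = 4*(4*x^2*(2 - 3*x) + 9*x - 2)*exp(-2*x^2)
Second-derivative test at each critical point:
  f''(-0.2676) = -12.4979 < 0 → local maximum
  f''(0.9343) = 2.5171 > 0 → local minimum

Critical points: x = 1/3 - sqrt(13)/6 ≈ -0.2676 (local maximum); x = 1/3 + sqrt(13)/6 ≈ 0.9343 (local minimum)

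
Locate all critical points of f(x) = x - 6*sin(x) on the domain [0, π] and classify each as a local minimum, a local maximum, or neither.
f'(x) = 1 - 6*cos(x)

Solve f'(x) = 0 on [0, π]:
  f'(x) = 0 ⇔ cos(x) = 1/6, i.e. x = ±arccos(1/6) + 2nπ; keep the solutions lying in [0, π].
  ⇒ x = acos(1/6) ≈ 1.4033

f''(x) = 6*sin(x)
Second-derivative test at each critical point:
  f''(1.4033) = 5.9161 > 0 → local minimum

Critical points: x = acos(1/6) ≈ 1.4033 (local minimum)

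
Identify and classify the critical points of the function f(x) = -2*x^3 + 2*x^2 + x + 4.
f'(x) = -6*x^2 + 4*x + 1

Solve f'(x) = 0:
  6*x^2 - 4*x - 1 = 0 has no rational roots; quadratic formula: x = (4 ± √40)/12.
  ⇒ x = 1/3 - sqrt(10)/6 ≈ -0.1937, 1/3 + sqrt(10)/6 ≈ 0.8604

f''(x) = 4 - 12*x
Second-derivative test at each critical point:
  f''(-0.1937) = 6.3246 > 0 → local minimum
  f''(0.8604) = -6.3246 < 0 → local maximum

Critical points: x = 1/3 - sqrt(10)/6 ≈ -0.1937 (local minimum); x = 1/3 + sqrt(10)/6 ≈ 0.8604 (local maximum)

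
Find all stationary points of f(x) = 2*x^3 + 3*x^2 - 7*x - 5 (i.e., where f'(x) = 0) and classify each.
f'(x) = 6*x^2 + 6*x - 7

Solve f'(x) = 0:
  6*x^2 + 6*x - 7 = 0 has no rational roots; quadratic formula: x = (-6 ± √204)/12.
  ⇒ x = -sqrt(51)/6 - 1/2 ≈ -1.6902, -1/2 + sqrt(51)/6 ≈ 0.6902

f''(x) = 12*x + 6
Second-derivative test at each critical point:
  f''(-1.6902) = -14.2829 < 0 → local maximum
  f''(0.6902) = 14.2829 > 0 → local minimum

Critical points: x = -sqrt(51)/6 - 1/2 ≈ -1.6902 (local maximum); x = -1/2 + sqrt(51)/6 ≈ 0.6902 (local minimum)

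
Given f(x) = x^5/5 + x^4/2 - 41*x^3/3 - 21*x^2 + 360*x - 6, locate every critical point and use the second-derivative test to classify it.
f'(x) = x^4 + 2*x^3 - 41*x^2 - 42*x + 360

Solve f'(x) = 0:
  Factor: x^4 + 2*x^3 - 41*x^2 - 42*x + 360 = (x - 5)*(x - 3)*(x + 4)*(x + 6) = 0.
  ⇒ x = -6, -4, 3, 5

f''(x) = 4*x^3 + 6*x^2 - 82*x - 42
Second-derivative test at each critical point:
  f''(-6) = -198 < 0 → local maximum
  f''(-4) = 126 > 0 → local minimum
  f''(3) = -126 < 0 → local maximum
  f''(5) = 198 > 0 → local minimum

Critical points: x = -6 (local maximum); x = -4 (local minimum); x = 3 (local maximum); x = 5 (local minimum)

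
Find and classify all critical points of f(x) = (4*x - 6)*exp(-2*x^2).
f'(x) = 4*(-2*x*(2*x - 3) + 1)*exp(-2*x^2)

Solve f'(x) = 0:
  f'(x) = (-16*x^2 + 24*x + 4)·exp(-2*x^2) and exp(-2*x^2) > 0 for every x, so f'(x) = 0 ⇔ -16*x^2 + 24*x + 4 = 0.
  Factor: -16*x^2 + 24*x + 4 = -4*(4*x^2 - 6*x - 1); 4*x^2 - 6*x - 1 = 0 has no rational roots; quadratic formula: x = (6 ± √52)/8.
  ⇒ x = 3/4 - sqrt(13)/4 ≈ -0.1514, 3/4 + sqrt(13)/4 ≈ 1.6514

f''(x) = 8*(4*x^2*(2*x - 3) - 6*x + 3)*exp(-2*x^2)
Second-derivative test at each critical point:
  f''(-0.1514) = 27.5521 > 0 → local minimum
  f''(1.6514) = -0.1234 < 0 → local maximum

Critical points: x = 3/4 - sqrt(13)/4 ≈ -0.1514 (local minimum); x = 3/4 + sqrt(13)/4 ≈ 1.6514 (local maximum)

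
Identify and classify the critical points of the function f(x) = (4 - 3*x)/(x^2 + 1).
f'(x) = (3*x^2 - 8*x - 3)/(x^4 + 2*x^2 + 1)

Solve f'(x) = 0:
  f'(x) = (x - 3)*(3*x + 1)/(x^2 + 1)^2; the denominator is positive wherever f is defined, so f'(x) = 0 ⇔ 3*x^2 - 8*x - 3 = 0.
  Factor: 3*x^2 - 8*x - 3 = (x - 3)*(3*x + 1) = 0.
  ⇒ x = -1/3, 3

f''(x) = 2*(4*x^2*(4 - 3*x) + (9*x - 4)*(x^2 + 1))/(x^2 + 1)^3
Second-derivative test at each critical point:
  f''(-1/3) = -81/10 < 0 → local maximum
  f''(3) = 1/10 > 0 → local minimum

Critical points: x = -1/3 (local maximum); x = 3 (local minimum)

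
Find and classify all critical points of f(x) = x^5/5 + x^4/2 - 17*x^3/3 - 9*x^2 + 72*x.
f'(x) = x^4 + 2*x^3 - 17*x^2 - 18*x + 72

Solve f'(x) = 0:
  Factor: x^4 + 2*x^3 - 17*x^2 - 18*x + 72 = (x - 3)*(x - 2)*(x + 3)*(x + 4) = 0.
  ⇒ x = -4, -3, 2, 3

f''(x) = 4*x^3 + 6*x^2 - 34*x - 18
Second-derivative test at each critical point:
  f''(-4) = -42 < 0 → local maximum
  f''(-3) = 30 > 0 → local minimum
  f''(2) = -30 < 0 → local maximum
  f''(3) = 42 > 0 → local minimum

Critical points: x = -4 (local maximum); x = -3 (local minimum); x = 2 (local maximum); x = 3 (local minimum)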